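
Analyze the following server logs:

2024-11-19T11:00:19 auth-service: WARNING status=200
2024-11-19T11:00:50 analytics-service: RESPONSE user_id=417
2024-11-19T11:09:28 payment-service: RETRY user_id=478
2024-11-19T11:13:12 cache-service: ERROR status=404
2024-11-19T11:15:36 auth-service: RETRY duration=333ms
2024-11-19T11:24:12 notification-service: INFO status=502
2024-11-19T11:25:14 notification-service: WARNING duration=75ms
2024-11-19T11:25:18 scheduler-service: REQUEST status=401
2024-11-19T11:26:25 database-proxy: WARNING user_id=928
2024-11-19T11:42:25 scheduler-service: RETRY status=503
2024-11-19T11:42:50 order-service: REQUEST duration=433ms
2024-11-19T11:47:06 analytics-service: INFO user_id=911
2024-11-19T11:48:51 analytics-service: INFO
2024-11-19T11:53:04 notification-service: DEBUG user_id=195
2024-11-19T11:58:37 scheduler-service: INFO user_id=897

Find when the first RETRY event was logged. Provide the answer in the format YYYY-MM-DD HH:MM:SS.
2024-11-19 11:09:28

To find the first event:

1. Filter for all RETRY events
2. Sort by timestamp
3. Select the first one
4. Timestamp: 2024-11-19 11:09:28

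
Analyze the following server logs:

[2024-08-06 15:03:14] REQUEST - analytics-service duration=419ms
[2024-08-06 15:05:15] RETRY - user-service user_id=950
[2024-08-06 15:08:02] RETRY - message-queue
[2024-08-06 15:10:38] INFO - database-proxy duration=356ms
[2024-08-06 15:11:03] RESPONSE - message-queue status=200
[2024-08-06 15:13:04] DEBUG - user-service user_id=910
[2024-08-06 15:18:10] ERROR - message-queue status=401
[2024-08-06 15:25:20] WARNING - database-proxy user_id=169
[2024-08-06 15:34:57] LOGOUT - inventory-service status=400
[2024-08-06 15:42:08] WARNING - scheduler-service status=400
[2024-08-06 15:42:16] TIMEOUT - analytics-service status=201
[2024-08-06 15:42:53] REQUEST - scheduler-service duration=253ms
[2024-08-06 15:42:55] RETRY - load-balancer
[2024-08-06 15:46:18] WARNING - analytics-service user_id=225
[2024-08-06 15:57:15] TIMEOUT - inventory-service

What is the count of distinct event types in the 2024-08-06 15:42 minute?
4

To count unique event types:

1. Filter events in the minute starting at 2024-08-06 15:42
2. Extract event types from matching entries
3. Count unique types: 4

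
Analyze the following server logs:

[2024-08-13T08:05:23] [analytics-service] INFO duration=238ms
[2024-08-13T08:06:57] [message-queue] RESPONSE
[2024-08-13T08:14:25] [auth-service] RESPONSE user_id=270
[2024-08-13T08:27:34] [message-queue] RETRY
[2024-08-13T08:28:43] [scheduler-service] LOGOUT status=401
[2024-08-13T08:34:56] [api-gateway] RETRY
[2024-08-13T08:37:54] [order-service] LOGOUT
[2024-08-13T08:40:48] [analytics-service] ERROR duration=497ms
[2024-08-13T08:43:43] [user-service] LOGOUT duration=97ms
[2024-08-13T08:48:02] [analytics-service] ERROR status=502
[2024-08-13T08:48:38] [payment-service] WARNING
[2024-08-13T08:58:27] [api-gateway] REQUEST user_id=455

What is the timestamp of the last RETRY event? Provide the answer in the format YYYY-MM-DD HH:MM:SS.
2024-08-13 08:34:56

To find the last event:

1. Filter for all RETRY events
2. Sort by timestamp
3. Select the last one
4. Timestamp: 2024-08-13 08:34:56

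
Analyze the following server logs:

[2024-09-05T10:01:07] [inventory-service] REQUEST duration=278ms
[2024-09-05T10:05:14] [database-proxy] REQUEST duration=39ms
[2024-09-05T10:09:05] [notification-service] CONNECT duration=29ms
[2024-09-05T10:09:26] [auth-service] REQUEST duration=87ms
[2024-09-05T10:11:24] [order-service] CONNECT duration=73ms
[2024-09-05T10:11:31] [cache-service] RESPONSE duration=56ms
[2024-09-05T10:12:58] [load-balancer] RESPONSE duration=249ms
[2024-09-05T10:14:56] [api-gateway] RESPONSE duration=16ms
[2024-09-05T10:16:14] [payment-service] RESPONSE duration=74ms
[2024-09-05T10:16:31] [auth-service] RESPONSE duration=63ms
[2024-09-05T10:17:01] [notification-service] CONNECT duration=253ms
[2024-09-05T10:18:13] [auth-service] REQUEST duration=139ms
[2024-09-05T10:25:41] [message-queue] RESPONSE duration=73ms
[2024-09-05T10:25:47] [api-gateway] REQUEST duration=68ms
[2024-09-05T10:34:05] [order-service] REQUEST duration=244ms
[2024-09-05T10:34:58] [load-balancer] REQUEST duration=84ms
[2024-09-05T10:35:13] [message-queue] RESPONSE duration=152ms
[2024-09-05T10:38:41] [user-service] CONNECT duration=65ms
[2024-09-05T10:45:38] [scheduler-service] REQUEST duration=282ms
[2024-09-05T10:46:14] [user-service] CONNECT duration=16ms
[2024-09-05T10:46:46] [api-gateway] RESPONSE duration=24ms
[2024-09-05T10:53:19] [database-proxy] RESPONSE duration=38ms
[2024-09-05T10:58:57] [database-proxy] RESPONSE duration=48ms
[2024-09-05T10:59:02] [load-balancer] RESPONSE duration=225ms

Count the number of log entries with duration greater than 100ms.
8

To count timeouts:

1. Threshold: 100ms
2. Extract duration from each log entry
3. Count entries where duration > 100
4. Timeout count: 8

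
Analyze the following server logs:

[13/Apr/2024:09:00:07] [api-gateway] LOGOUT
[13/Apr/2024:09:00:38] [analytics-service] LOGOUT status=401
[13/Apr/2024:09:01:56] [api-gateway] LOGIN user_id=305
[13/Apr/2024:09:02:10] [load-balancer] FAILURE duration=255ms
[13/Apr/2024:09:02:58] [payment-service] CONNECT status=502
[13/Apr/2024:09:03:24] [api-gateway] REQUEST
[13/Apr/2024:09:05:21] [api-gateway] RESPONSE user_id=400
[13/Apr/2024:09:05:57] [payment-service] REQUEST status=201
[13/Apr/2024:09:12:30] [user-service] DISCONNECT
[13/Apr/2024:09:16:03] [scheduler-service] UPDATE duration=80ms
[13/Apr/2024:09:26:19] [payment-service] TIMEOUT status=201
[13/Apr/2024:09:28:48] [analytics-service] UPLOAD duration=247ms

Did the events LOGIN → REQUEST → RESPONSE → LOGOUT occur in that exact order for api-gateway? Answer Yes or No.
No

To verify sequence order:

1. Find all events in sequence LOGIN → REQUEST → RESPONSE → LOGOUT for api-gateway
2. Extract their timestamps
3. Check if timestamps are in ascending order
4. Result: No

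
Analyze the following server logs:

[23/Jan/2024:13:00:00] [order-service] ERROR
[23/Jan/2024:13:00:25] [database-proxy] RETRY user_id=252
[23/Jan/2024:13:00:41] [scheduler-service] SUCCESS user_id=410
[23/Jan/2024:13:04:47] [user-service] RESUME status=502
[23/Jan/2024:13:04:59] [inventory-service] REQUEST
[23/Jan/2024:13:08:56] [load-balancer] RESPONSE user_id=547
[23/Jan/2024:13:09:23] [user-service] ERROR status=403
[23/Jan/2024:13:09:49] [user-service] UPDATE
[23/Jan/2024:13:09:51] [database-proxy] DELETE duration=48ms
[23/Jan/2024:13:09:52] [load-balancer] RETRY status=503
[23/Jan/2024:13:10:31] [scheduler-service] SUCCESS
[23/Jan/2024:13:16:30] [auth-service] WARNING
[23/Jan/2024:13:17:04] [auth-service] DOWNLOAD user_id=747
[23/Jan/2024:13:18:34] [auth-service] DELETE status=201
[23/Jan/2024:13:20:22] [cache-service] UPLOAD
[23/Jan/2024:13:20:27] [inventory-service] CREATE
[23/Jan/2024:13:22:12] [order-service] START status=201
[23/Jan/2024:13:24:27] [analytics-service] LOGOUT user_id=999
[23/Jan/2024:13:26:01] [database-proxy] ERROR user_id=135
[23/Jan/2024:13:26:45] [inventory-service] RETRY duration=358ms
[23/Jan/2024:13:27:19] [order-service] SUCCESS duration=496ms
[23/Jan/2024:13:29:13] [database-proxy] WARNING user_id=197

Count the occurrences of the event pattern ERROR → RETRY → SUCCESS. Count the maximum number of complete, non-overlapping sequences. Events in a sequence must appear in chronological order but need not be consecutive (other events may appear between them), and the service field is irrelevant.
3

To count sequences:

1. Look for pattern: ERROR → RETRY → SUCCESS
2. Greedily scan the log in chronological order, matching each sequence element in turn (ignoring service)
3. Each time the full pattern completes, increment the count and restart matching from the next event
4. Complete non-overlapping sequences found: 3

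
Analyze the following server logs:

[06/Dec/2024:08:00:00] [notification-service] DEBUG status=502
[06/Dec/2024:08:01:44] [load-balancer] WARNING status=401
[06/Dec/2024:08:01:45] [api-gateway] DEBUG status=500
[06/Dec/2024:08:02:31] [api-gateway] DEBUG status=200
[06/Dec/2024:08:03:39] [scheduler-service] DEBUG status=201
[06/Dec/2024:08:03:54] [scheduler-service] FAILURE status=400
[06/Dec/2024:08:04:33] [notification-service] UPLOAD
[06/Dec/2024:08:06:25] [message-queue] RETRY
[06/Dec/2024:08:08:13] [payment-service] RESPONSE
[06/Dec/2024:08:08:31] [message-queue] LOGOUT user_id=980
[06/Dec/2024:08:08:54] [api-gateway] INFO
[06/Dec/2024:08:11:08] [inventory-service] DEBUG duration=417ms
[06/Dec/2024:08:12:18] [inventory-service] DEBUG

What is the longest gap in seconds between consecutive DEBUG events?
449

To find the longest gap:

1. Extract all DEBUG events in chronological order
2. Calculate time differences between consecutive events
3. Find the maximum difference
4. Longest gap: 449 seconds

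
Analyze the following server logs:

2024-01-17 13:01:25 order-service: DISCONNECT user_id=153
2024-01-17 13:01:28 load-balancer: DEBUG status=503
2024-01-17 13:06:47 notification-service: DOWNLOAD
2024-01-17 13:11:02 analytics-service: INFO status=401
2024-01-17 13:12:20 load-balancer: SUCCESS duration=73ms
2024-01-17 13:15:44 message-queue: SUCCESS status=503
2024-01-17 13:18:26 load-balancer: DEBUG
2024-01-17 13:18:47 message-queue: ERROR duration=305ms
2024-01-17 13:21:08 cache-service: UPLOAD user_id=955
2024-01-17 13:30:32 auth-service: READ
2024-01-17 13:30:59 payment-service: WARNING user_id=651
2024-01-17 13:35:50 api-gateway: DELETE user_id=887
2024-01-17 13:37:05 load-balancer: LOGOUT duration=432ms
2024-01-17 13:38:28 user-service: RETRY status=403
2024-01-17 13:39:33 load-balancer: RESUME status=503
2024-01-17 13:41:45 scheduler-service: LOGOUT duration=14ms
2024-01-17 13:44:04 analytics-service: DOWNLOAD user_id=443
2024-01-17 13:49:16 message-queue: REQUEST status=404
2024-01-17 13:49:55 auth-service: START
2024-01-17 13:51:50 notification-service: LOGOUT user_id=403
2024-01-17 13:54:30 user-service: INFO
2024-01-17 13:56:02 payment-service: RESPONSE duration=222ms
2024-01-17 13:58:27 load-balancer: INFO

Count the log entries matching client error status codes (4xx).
3

To find matching entries:

1. Pattern to match: client error status codes (4xx)
2. Scan each log entry for the pattern
3. Count matches: 3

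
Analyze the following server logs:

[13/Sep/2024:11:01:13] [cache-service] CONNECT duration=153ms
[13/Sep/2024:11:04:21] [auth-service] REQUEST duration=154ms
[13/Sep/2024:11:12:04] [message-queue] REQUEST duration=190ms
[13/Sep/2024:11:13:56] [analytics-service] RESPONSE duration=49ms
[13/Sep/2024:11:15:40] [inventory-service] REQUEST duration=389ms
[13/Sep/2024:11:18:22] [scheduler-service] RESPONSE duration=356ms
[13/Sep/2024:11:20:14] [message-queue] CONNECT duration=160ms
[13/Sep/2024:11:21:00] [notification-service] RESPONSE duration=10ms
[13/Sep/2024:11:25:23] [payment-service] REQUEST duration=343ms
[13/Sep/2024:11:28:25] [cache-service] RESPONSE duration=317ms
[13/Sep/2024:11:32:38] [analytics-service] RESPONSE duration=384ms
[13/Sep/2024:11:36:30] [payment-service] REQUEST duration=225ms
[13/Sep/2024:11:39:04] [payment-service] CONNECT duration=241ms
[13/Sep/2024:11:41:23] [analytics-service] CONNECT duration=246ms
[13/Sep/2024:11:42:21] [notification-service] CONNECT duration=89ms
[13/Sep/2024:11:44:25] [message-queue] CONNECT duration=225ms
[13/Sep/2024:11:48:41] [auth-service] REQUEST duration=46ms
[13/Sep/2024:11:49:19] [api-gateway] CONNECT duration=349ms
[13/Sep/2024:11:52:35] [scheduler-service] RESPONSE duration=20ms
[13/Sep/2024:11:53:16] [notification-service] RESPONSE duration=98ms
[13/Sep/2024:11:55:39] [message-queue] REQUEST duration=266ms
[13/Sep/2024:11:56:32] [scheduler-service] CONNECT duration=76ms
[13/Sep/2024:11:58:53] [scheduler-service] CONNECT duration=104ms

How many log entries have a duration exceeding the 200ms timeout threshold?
11

To count timeouts:

1. Threshold: 200ms
2. Extract duration from each log entry
3. Count entries where duration > 200
4. Timeout count: 11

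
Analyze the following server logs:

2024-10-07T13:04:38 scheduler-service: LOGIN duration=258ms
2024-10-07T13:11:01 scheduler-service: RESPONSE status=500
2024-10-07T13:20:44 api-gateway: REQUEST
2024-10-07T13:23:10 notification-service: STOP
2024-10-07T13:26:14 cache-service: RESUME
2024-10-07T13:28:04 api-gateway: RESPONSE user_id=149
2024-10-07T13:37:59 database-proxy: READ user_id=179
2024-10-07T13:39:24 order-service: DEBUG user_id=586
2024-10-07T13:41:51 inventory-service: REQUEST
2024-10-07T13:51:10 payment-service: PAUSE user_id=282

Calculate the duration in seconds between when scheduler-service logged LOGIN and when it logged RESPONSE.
383

To find the time between events:

1. Locate the first LOGIN event for scheduler-service: 2024-10-07T13:04:38
2. Locate the first RESPONSE event for scheduler-service: 2024-10-07T13:11:01
3. Calculate the difference: 2024-10-07T13:11:01 - 2024-10-07T13:04:38 = 383 seconds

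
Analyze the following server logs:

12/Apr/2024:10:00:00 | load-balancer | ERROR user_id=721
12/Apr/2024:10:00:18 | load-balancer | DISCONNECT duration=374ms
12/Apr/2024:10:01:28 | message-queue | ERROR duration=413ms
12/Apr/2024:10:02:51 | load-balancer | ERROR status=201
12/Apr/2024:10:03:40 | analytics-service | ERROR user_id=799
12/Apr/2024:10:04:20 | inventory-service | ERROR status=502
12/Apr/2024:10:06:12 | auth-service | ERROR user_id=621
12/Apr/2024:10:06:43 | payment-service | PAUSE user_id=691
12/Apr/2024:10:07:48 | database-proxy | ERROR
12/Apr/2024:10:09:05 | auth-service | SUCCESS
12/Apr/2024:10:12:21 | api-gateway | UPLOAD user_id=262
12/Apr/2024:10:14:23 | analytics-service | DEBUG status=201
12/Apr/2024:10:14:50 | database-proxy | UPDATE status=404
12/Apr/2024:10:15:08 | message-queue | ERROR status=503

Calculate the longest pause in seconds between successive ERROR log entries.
440

To find the longest gap:

1. Extract all ERROR events in chronological order
2. Calculate time differences between consecutive events
3. Find the maximum difference
4. Longest gap: 440 seconds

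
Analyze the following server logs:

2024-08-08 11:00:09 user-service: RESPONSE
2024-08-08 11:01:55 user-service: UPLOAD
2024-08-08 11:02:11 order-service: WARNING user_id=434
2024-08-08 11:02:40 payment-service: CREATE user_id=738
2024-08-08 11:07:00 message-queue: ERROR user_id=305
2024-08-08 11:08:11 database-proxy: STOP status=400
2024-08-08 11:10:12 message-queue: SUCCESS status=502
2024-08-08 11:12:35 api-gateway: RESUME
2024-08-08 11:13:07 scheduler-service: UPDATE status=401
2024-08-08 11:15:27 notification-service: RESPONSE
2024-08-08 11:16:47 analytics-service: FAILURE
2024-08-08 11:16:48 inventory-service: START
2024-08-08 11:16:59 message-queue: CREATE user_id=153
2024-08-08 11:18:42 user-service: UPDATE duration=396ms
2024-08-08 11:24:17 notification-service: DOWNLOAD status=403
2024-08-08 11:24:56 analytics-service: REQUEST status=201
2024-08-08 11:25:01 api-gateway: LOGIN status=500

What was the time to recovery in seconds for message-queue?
192

To calculate recovery time:

1. Find ERROR event for message-queue: 2024-08-08 11:07:00
2. Find next SUCCESS event for message-queue: 2024-08-08 11:10:12
3. Recovery time: 2024-08-08 11:10:12 - 2024-08-08 11:07:00 = 192 seconds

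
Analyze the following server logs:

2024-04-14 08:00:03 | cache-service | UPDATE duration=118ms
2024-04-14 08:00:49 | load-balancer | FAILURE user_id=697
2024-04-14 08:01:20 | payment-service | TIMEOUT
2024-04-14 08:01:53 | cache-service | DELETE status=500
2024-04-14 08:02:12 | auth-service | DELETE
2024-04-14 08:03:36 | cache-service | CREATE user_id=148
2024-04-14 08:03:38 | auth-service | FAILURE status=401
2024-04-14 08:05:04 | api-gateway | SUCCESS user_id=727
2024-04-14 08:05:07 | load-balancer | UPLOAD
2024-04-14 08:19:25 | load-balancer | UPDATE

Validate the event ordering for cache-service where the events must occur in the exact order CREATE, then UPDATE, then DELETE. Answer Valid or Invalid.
Invalid

To validate ordering:

1. Required order: CREATE → UPDATE → DELETE
2. Rule: the events must occur in the exact order CREATE, then UPDATE, then DELETE
3. Check actual order of events for cache-service
4. Result: Invalid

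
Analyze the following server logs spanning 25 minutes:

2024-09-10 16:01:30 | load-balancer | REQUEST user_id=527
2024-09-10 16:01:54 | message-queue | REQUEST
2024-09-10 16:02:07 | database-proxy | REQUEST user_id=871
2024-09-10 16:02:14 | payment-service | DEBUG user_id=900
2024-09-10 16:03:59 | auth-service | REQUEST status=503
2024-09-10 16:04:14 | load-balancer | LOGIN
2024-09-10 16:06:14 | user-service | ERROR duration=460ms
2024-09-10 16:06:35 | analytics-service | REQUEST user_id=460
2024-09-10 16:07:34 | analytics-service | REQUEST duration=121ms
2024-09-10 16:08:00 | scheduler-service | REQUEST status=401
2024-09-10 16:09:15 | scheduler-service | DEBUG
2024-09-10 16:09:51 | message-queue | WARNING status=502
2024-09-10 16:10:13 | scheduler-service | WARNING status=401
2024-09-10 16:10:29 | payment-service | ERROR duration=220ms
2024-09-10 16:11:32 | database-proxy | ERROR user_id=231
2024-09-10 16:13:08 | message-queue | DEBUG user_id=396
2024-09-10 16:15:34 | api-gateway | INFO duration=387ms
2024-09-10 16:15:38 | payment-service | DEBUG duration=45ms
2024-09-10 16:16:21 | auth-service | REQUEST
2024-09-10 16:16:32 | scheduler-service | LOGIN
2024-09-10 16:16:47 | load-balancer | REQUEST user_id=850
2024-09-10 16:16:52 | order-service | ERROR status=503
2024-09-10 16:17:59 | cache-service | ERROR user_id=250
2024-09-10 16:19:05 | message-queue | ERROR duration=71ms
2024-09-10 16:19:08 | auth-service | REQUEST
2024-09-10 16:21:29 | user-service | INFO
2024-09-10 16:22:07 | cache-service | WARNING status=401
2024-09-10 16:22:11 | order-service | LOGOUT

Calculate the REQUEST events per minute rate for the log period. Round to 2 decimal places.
0.4

To calculate the rate:

1. Count total REQUEST events: 10
2. Total time period: 25 minutes
3. Rate = 10 / 25 = 0.4 events per minute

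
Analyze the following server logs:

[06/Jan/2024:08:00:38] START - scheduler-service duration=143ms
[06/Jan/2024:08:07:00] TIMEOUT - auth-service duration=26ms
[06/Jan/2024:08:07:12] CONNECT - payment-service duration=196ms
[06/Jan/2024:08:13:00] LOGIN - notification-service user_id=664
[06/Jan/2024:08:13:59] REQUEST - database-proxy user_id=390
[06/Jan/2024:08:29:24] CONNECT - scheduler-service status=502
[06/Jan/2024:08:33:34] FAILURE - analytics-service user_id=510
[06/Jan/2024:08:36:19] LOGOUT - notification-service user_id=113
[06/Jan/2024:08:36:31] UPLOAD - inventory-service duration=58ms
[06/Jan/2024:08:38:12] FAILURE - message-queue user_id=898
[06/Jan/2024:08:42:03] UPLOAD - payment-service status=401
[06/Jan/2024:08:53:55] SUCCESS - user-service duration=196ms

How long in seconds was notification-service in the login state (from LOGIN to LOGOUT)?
1399

To calculate state duration:

1. Find LOGIN event for notification-service: 06/Jan/2024:08:13:00
2. Find LOGOUT event for notification-service: 06/Jan/2024:08:36:19
3. Calculate duration: 06/Jan/2024:08:36:19 - 06/Jan/2024:08:13:00 = 1399 seconds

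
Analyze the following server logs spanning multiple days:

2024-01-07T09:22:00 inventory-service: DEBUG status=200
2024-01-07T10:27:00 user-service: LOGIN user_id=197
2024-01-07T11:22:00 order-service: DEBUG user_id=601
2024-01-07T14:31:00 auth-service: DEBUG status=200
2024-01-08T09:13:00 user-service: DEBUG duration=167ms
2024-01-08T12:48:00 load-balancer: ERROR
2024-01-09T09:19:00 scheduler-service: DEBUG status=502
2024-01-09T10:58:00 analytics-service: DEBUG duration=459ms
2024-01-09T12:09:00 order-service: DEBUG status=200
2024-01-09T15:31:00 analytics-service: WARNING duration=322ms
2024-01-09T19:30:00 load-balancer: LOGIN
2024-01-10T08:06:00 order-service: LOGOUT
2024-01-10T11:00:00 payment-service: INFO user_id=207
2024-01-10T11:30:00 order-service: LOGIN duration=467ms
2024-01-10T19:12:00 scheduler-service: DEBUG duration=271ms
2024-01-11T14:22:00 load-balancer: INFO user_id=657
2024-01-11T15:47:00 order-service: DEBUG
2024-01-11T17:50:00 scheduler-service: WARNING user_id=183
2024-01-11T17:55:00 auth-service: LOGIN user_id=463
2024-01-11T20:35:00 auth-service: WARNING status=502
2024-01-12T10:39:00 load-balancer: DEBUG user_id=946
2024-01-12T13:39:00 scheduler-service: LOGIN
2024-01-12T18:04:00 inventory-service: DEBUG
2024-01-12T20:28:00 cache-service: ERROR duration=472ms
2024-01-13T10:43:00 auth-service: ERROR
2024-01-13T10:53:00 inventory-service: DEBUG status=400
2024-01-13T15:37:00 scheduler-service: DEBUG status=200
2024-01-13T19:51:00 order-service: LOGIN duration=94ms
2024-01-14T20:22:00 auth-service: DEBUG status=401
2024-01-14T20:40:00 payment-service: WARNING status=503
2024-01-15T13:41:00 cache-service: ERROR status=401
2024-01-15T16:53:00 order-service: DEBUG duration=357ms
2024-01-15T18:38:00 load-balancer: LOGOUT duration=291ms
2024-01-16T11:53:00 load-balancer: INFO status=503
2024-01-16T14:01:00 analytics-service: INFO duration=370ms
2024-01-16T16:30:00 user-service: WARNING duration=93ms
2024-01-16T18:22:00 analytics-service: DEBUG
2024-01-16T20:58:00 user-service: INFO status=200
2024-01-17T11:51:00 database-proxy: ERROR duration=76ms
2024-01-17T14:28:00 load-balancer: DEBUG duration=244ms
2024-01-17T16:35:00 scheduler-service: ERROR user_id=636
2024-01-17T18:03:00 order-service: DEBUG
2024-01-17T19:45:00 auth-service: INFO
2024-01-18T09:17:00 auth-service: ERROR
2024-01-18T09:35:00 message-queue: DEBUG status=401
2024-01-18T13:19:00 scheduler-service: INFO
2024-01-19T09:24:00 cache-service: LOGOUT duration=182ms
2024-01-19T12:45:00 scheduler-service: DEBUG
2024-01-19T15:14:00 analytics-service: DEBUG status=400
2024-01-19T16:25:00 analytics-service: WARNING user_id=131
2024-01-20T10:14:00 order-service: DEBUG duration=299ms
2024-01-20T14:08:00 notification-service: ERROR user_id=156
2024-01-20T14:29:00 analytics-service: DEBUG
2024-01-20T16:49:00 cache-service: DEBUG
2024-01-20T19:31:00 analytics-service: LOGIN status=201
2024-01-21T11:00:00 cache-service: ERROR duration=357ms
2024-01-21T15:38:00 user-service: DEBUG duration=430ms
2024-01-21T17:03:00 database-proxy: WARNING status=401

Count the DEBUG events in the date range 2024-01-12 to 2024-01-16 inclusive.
7

To filter by date range:

1. Date range: 2024-01-12 through 2024-01-16, both dates inclusive
2. Filter for DEBUG events whose date falls in this range
3. Count matching events: 7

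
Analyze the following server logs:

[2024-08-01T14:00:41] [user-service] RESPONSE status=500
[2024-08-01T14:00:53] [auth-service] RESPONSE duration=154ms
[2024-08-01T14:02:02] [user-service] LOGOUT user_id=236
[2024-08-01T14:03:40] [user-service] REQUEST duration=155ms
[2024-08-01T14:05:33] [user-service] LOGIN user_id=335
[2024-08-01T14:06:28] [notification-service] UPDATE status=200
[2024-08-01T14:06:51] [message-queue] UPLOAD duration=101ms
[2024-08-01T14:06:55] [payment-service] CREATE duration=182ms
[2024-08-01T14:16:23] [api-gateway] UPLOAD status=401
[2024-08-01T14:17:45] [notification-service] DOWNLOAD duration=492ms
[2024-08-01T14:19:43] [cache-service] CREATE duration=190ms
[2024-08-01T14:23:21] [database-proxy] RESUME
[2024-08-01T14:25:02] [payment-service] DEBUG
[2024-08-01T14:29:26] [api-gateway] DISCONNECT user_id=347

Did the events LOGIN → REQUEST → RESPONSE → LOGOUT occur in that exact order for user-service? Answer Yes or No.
No

To verify sequence order:

1. Find all events in sequence LOGIN → REQUEST → RESPONSE → LOGOUT for user-service
2. Extract their timestamps
3. Check if timestamps are in ascending order
4. Result: No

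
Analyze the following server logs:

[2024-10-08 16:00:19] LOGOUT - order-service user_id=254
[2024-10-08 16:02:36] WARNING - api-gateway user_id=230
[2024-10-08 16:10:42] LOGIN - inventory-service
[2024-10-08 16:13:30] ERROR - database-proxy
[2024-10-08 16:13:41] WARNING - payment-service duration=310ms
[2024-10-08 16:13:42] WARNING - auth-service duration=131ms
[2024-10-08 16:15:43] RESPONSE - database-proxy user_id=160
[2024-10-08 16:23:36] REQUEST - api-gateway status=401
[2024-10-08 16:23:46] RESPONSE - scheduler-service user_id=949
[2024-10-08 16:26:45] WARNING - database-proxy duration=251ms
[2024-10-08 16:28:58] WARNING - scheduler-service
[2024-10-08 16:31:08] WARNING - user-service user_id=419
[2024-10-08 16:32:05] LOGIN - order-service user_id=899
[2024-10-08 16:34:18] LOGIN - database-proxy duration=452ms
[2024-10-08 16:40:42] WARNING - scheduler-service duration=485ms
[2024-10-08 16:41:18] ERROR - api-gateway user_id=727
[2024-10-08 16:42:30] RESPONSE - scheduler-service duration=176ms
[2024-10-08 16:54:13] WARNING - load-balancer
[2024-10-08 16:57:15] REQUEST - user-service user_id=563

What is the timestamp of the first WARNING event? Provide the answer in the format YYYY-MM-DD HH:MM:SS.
2024-10-08 16:02:36

To find the first event:

1. Filter for all WARNING events
2. Sort by timestamp
3. Select the first one
4. Timestamp: 2024-10-08 16:02:36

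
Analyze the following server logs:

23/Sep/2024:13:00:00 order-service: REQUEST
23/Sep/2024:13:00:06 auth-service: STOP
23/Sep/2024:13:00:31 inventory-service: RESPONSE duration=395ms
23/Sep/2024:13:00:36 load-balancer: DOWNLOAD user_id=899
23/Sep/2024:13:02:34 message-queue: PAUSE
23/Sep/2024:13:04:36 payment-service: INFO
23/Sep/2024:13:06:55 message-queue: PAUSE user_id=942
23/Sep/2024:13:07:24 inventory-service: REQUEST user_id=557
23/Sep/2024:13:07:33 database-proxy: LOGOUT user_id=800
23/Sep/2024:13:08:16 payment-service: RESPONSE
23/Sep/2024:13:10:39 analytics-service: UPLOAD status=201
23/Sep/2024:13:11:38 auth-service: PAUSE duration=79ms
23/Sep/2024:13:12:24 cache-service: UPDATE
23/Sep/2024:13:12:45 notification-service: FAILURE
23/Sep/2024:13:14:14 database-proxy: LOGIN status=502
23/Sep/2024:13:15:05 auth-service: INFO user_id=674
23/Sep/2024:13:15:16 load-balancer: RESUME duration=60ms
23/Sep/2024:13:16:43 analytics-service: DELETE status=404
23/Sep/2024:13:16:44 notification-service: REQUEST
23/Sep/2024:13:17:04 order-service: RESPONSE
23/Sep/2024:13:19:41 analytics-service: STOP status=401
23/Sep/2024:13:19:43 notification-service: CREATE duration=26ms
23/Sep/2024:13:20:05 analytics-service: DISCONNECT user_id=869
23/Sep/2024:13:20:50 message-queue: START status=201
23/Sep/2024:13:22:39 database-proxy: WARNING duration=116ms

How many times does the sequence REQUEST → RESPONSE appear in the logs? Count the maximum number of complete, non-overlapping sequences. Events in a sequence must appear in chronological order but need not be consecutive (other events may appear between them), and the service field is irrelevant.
3

To count sequences:

1. Look for pattern: REQUEST → RESPONSE
2. Greedily scan the log in chronological order, matching each sequence element in turn (ignoring service)
3. Each time the full pattern completes, increment the count and restart matching from the next event
4. Complete non-overlapping sequences found: 3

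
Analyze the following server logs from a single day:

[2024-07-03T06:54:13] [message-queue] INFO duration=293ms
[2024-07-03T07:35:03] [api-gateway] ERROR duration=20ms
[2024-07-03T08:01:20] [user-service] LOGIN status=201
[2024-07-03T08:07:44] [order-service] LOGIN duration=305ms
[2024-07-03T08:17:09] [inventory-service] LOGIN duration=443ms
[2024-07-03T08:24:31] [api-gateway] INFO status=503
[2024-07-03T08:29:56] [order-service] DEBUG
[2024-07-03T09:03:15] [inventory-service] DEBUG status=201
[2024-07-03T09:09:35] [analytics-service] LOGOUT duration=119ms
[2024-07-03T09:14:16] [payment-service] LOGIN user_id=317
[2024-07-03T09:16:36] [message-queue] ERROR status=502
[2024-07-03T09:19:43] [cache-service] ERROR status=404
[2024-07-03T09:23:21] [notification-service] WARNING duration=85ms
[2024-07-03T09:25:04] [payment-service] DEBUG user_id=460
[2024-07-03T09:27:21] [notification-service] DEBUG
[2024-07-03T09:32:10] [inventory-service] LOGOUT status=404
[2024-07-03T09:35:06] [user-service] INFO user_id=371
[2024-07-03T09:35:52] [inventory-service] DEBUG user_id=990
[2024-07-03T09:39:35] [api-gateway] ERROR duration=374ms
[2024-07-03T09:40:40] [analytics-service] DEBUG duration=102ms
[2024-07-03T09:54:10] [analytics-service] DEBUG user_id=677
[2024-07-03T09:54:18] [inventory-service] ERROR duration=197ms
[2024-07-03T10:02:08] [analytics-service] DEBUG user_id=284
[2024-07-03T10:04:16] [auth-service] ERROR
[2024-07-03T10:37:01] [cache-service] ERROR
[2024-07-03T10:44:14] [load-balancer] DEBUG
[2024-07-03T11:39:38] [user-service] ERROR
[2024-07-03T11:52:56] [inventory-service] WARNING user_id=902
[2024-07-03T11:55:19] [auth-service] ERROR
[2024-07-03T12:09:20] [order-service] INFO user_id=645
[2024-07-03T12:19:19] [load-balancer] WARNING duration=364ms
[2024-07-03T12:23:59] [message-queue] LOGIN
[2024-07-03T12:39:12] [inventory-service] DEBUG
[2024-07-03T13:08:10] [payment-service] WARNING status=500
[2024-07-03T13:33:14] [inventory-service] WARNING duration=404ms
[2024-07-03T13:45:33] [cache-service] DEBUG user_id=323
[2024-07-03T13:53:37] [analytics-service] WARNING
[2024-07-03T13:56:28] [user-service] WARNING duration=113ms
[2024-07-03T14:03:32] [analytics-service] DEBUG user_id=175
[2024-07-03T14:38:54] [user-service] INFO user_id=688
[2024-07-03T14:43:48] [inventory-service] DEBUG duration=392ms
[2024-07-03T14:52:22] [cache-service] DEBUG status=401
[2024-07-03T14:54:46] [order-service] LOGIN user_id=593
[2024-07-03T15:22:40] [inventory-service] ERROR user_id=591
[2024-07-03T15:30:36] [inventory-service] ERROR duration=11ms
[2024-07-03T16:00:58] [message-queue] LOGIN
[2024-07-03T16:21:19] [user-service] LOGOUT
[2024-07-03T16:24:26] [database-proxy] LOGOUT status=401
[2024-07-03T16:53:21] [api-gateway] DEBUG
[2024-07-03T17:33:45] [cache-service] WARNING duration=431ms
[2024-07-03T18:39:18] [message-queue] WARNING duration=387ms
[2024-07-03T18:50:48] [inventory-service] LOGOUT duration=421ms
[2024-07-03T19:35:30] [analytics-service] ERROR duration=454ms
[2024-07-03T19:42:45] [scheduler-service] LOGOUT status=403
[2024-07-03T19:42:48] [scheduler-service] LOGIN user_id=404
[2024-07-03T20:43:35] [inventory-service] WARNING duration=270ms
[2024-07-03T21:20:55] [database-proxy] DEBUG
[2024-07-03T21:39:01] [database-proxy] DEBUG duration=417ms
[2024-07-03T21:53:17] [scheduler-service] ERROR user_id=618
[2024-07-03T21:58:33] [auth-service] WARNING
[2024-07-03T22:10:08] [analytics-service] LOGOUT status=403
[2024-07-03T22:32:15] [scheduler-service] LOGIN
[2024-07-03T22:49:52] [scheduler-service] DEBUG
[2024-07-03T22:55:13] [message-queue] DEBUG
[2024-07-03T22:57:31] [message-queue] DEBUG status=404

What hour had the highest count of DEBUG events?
9

To find the peak hour:

1. Group all DEBUG events by hour
2. Count events in each hour
3. Find hour with maximum count
4. Peak hour: 9 (with 6 events)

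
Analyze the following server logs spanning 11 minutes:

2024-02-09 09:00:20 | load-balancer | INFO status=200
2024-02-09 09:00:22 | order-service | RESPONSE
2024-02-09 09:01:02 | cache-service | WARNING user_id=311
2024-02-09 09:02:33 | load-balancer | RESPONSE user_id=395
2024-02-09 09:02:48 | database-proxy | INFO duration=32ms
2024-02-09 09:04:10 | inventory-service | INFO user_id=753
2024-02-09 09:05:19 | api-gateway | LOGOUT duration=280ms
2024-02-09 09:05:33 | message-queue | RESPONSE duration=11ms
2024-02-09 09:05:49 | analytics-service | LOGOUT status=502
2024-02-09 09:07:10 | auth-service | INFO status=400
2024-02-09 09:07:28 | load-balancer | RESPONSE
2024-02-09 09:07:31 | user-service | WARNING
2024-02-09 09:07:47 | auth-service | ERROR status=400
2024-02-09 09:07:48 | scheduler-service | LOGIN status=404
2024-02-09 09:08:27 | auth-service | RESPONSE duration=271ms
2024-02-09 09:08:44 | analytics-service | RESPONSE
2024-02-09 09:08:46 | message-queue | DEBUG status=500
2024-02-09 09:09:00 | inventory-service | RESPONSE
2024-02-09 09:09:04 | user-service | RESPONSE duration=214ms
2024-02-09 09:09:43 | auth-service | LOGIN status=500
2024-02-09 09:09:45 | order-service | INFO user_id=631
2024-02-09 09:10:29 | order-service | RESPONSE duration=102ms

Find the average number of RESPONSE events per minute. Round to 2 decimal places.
0.82

To calculate the rate:

1. Count total RESPONSE events: 9
2. Total time period: 11 minutes
3. Rate = 9 / 11 = 0.82 events per minute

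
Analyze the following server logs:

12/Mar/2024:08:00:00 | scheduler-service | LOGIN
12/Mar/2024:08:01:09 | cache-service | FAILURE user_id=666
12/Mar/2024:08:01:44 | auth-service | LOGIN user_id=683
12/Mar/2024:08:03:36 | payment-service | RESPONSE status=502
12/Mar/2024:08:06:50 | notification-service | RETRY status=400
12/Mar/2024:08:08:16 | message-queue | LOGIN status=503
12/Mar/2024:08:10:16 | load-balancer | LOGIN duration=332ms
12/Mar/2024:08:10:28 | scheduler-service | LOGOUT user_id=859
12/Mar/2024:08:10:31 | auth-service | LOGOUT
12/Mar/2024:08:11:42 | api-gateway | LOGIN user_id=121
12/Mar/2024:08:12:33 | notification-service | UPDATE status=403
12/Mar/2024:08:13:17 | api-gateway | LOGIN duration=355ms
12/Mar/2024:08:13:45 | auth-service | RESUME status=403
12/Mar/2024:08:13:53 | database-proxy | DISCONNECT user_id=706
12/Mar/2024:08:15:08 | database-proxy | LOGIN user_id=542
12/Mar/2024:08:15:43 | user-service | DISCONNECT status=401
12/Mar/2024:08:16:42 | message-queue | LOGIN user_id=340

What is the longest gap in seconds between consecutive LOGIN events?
392

To find the longest gap:

1. Extract all LOGIN events in chronological order
2. Calculate time differences between consecutive events
3. Find the maximum difference
4. Longest gap: 392 seconds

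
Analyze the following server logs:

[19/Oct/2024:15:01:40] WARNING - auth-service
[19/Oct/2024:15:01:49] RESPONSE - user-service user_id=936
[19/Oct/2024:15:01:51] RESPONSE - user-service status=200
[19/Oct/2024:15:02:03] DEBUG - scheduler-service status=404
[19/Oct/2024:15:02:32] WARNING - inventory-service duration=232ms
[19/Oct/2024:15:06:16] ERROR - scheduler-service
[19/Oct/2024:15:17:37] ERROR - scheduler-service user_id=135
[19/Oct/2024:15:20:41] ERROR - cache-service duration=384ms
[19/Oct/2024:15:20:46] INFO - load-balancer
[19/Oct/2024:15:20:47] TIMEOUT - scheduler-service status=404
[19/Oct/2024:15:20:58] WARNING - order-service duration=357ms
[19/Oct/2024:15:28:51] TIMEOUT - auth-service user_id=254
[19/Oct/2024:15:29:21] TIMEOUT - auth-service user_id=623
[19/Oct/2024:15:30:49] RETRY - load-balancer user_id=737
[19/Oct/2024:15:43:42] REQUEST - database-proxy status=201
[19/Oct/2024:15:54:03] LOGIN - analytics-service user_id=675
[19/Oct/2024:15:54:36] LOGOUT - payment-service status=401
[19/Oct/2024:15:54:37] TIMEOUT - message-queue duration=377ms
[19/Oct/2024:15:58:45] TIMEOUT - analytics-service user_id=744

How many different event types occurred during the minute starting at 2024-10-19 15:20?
4

To count unique event types:

1. Filter events in the minute starting at 2024-10-19 15:20
2. Extract event types from matching entries
3. Count unique types: 4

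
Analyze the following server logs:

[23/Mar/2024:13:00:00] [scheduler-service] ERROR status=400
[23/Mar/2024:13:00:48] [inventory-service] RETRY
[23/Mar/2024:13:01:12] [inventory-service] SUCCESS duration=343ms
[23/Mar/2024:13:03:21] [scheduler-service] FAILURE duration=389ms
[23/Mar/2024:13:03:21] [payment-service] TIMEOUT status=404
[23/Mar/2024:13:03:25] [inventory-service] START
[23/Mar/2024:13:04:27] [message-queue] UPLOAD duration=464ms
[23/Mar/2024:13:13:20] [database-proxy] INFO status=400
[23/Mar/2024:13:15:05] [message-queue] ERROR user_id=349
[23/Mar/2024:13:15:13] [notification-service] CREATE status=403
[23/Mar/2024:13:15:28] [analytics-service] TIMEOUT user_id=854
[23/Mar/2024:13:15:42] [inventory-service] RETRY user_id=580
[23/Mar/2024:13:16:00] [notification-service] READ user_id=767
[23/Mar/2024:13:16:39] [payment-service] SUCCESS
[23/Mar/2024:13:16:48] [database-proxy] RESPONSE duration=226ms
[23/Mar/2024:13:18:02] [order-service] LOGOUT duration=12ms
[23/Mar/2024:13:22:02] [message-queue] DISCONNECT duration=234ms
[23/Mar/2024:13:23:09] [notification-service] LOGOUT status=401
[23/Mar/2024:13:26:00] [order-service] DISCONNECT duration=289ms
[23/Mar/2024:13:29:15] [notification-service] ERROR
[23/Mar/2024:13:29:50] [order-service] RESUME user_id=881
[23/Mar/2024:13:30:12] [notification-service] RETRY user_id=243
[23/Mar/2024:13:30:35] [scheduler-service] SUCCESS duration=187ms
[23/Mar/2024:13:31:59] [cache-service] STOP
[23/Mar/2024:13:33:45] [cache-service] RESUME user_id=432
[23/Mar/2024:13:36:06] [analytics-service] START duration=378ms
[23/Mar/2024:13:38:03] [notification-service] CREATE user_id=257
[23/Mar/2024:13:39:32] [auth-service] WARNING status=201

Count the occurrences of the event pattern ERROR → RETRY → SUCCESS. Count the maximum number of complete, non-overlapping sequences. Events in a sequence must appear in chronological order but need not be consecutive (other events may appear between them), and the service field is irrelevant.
3

To count sequences:

1. Look for pattern: ERROR → RETRY → SUCCESS
2. Greedily scan the log in chronological order, matching each sequence element in turn (ignoring service)
3. Each time the full pattern completes, increment the count and restart matching from the next event
4. Complete non-overlapping sequences found: 3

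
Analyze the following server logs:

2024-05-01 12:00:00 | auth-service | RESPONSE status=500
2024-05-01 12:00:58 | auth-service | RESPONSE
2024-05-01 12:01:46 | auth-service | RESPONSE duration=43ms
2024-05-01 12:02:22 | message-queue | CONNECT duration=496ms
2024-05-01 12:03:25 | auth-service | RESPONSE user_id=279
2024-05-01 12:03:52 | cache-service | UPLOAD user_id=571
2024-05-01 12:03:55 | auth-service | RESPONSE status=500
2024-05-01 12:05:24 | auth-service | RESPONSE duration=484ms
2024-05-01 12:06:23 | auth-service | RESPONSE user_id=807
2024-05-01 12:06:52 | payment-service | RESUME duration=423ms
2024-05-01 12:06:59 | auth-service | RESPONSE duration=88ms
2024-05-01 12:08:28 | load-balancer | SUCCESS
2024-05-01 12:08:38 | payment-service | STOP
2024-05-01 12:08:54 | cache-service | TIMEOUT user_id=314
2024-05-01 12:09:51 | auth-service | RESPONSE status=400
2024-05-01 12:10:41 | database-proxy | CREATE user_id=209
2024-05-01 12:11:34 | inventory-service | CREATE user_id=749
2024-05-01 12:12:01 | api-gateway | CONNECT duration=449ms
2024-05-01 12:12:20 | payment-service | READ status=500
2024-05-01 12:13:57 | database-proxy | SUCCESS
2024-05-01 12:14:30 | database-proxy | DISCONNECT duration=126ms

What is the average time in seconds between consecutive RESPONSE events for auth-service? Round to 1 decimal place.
73.9

To calculate average interval:

1. Find all RESPONSE events for auth-service in order
2. Calculate time gaps between consecutive events
3. Compute mean of gaps: 591 / 8 = 73.9 seconds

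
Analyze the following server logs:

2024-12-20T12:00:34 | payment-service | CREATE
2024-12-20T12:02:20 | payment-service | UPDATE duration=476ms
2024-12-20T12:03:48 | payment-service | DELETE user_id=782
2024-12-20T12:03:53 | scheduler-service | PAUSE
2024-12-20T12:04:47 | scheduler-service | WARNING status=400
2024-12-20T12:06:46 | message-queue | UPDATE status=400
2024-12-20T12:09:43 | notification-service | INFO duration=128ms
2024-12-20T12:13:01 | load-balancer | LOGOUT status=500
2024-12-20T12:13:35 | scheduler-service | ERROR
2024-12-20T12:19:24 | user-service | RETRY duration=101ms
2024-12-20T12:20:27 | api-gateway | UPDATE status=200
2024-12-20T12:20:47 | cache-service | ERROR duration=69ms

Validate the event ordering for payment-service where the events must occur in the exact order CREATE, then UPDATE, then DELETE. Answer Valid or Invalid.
Valid

To validate ordering:

1. Required order: CREATE → UPDATE → DELETE
2. Rule: the events must occur in the exact order CREATE, then UPDATE, then DELETE
3. Check actual order of events for payment-service
4. Result: Valid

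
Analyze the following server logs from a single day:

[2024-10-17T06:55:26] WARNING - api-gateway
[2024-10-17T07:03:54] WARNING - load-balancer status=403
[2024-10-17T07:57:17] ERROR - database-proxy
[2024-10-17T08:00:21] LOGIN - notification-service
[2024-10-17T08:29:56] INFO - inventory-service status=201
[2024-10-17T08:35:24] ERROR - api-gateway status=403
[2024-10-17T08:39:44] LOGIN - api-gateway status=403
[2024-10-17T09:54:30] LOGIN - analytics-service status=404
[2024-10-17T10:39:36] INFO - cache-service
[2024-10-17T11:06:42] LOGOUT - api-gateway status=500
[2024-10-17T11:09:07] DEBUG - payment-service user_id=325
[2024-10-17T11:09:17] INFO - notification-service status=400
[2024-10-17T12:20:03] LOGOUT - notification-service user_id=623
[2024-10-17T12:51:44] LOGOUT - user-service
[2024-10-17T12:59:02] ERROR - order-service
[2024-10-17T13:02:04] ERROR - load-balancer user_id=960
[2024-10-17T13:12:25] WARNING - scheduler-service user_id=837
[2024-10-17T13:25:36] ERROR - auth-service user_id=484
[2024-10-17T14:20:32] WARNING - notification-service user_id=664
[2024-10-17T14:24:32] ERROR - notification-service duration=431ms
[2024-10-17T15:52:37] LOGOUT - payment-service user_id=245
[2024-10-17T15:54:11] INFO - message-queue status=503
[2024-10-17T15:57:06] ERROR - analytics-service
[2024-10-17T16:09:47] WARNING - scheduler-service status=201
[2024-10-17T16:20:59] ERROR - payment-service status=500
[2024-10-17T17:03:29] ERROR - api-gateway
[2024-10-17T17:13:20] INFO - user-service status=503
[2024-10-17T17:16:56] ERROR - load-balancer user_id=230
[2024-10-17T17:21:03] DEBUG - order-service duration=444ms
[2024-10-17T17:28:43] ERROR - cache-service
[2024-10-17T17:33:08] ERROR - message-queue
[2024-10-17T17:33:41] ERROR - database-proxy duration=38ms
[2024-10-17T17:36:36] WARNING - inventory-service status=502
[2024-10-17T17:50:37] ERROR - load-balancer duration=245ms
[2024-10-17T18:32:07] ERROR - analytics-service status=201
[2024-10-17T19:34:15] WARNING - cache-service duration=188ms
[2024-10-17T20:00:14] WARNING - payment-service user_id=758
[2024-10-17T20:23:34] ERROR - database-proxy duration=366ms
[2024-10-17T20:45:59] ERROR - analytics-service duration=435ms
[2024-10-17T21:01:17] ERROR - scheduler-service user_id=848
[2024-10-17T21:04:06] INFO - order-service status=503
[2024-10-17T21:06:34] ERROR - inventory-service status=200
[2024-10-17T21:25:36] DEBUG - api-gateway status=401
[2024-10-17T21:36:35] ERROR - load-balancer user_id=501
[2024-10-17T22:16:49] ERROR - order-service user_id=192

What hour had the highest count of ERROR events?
17

To find the peak hour:

1. Group all ERROR events by hour
2. Count events in each hour
3. Find hour with maximum count
4. Peak hour: 17 (with 6 events)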